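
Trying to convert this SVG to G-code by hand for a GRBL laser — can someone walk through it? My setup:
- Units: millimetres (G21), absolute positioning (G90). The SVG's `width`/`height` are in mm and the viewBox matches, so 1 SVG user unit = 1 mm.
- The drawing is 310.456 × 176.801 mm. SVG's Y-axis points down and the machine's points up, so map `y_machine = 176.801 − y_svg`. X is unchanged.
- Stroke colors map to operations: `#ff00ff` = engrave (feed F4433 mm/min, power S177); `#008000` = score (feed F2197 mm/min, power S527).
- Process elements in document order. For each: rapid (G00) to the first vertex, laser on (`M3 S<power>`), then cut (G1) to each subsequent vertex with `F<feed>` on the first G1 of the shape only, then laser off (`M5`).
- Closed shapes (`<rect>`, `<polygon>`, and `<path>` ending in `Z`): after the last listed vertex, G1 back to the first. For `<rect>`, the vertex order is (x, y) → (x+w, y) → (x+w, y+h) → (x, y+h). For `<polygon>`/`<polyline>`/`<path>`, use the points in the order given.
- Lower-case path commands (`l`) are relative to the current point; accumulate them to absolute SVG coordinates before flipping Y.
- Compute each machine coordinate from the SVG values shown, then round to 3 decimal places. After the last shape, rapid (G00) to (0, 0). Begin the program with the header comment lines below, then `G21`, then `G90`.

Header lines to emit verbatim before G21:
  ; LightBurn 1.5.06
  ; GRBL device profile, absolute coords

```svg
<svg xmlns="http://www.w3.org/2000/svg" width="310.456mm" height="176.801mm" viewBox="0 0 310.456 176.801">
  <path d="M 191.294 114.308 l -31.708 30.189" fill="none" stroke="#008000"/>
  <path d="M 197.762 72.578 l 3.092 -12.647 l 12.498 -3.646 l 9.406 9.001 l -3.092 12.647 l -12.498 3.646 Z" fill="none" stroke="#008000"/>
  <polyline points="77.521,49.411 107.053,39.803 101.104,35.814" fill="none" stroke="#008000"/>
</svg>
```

1 u = 1 mm; y_m = 176.801 − y.

[1] `<path>` line segment, #008000→score S527 F2197: (191.294,62.493) → (159.586,32.304)

[2] `<path>` regular polygon, #008000→score S527 F2197: (197.762,104.223) → (200.854,116.870) → (213.352,120.516) → (222.758,111.515) → (219.666,98.868) → (207.168,95.222) → (197.762,104.223) (closed)

[3] `<polyline>` open polyline, #008000→score S527 F2197: (77.521,127.390) → (107.053,136.998) → (101.104,140.987)

; LightBurn 1.5.06
; GRBL device profile, absolute coords
G21
G90
G00 X191.294 Y62.493
M3 S527
G1 X159.586 Y32.304 F2197
M5
G00 X197.762 Y104.223
M3 S527
G1 X200.854 Y116.870 F2197
G1 X213.352 Y120.516
G1 X222.758 Y111.515
G1 X219.666 Y98.868
G1 X207.168 Y95.222
G1 X197.762 Y104.223
M5
G00 X77.521 Y127.390
M3 S527
G1 X107.053 Y136.998 F2197
G1 X101.104 Y140.987
M5
G00 X0.000 Y0.000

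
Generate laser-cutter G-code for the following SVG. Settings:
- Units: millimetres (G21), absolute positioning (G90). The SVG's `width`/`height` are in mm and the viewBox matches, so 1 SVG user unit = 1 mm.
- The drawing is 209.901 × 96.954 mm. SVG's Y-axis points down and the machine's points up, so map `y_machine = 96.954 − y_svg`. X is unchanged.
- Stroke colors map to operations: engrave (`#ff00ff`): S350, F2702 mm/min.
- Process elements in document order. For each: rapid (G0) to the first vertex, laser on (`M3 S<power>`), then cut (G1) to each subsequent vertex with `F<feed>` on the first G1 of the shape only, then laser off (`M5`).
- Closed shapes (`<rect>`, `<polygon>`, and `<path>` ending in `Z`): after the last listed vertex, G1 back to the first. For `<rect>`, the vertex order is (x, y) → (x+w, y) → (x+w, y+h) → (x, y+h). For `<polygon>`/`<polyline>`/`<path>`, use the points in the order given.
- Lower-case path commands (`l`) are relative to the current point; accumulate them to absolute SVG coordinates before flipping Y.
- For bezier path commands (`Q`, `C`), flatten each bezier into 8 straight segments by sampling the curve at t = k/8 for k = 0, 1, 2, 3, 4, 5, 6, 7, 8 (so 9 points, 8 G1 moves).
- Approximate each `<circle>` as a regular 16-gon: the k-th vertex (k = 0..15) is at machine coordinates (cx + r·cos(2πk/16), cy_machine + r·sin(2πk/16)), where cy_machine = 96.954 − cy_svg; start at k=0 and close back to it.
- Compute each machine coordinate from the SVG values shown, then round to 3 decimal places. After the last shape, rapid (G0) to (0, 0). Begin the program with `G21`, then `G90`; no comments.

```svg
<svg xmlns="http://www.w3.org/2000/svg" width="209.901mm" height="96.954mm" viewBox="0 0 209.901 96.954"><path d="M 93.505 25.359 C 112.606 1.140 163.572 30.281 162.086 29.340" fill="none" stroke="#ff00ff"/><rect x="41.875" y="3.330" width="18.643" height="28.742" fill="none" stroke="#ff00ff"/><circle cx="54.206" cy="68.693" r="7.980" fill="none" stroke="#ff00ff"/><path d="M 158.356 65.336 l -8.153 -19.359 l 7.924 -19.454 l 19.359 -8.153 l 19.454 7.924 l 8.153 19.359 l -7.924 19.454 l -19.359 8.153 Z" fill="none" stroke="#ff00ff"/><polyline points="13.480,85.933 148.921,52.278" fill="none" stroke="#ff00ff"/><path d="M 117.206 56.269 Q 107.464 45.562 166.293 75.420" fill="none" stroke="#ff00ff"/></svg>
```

1 u = 1 mm; y_m = 96.954 − y.

[1] `<path>` cubic bezier, #ff00ff→engrave S350 F2702: (93.505,71.595) → (101.997,78.339) → (112.488,81.058) → (123.990,80.730) → (135.516,78.334) → (146.076,74.846) → (154.683,71.245) → (160.349,68.508) → (162.086,67.614)

[2] `<rect>` rectangle, #ff00ff→engrave S350 F2702: (41.875,93.624) → (60.518,93.624) → (60.518,64.882) → (41.875,64.882) → (41.875,93.624) (closed)

[3] `<circle>` circle, #ff00ff→engrave S350 F2702: (62.186,28.261) → (61.579,31.315) → (59.849,33.904) → (57.260,35.634) → (54.206,36.241) → (51.152,35.634) → (48.563,33.904) → (46.833,31.315) → (46.226,28.261) → (46.833,25.207) → (48.563,22.618) → (51.152,20.888) → (54.206,20.281) → (57.260,20.888) → (59.849,22.618) → (61.579,25.207) → (62.186,28.261) (closed)

[4] `<path>` regular polygon, #ff00ff→engrave S350 F2702: (158.356,31.618) → (150.203,50.977) → (158.127,70.431) → (177.486,78.584) → (196.940,70.660) → (205.093,51.301) → (197.169,31.847) → (177.810,23.694) → (158.356,31.618) (closed)

[5] `<polyline>` line segment, #ff00ff→engrave S350 F2702: (13.480,11.021) → (148.921,44.676)

[6] `<path>` quadratic bezier, #ff00ff→engrave S350 F2702: (117.206,40.685) → (115.842,42.728) → (116.621,43.503) → (119.542,43.011) → (124.607,41.251) → (131.814,38.223) → (141.164,33.928) → (152.657,28.365) → (166.293,21.534)

G21
G90
G0 X93.505 Y71.595
M3 S350
G1 X101.997 Y78.339 F2702
G1 X112.488 Y81.058
G1 X123.990 Y80.730
G1 X135.516 Y78.334
G1 X146.076 Y74.846
G1 X154.683 Y71.245
G1 X160.349 Y68.508
G1 X162.086 Y67.614
M5
G0 X41.875 Y93.624
M3 S350
G1 X60.518 Y93.624 F2702
G1 X60.518 Y64.882
G1 X41.875 Y64.882
G1 X41.875 Y93.624
M5
G0 X62.186 Y28.261
M3 S350
G1 X61.579 Y31.315 F2702
G1 X59.849 Y33.904
G1 X57.260 Y35.634
G1 X54.206 Y36.241
G1 X51.152 Y35.634
G1 X48.563 Y33.904
G1 X46.833 Y31.315
G1 X46.226 Y28.261
G1 X46.833 Y25.207
G1 X48.563 Y22.618
G1 X51.152 Y20.888
G1 X54.206 Y20.281
G1 X57.260 Y20.888
G1 X59.849 Y22.618
G1 X61.579 Y25.207
G1 X62.186 Y28.261
M5
G0 X158.356 Y31.618
M3 S350
G1 X150.203 Y50.977 F2702
G1 X158.127 Y70.431
G1 X177.486 Y78.584
G1 X196.940 Y70.660
G1 X205.093 Y51.301
G1 X197.169 Y31.847
G1 X177.810 Y23.694
G1 X158.356 Y31.618
M5
G0 X13.480 Y11.021
M3 S350
G1 X148.921 Y44.676 F2702
M5
G0 X117.206 Y40.685
M3 S350
G1 X115.842 Y42.728 F2702
G1 X116.621 Y43.503
G1 X119.542 Y43.011
G1 X124.607 Y41.251
G1 X131.814 Y38.223
G1 X141.164 Y33.928
G1 X152.657 Y28.365
G1 X166.293 Y21.534
M5
G0 X0.000 Y0.000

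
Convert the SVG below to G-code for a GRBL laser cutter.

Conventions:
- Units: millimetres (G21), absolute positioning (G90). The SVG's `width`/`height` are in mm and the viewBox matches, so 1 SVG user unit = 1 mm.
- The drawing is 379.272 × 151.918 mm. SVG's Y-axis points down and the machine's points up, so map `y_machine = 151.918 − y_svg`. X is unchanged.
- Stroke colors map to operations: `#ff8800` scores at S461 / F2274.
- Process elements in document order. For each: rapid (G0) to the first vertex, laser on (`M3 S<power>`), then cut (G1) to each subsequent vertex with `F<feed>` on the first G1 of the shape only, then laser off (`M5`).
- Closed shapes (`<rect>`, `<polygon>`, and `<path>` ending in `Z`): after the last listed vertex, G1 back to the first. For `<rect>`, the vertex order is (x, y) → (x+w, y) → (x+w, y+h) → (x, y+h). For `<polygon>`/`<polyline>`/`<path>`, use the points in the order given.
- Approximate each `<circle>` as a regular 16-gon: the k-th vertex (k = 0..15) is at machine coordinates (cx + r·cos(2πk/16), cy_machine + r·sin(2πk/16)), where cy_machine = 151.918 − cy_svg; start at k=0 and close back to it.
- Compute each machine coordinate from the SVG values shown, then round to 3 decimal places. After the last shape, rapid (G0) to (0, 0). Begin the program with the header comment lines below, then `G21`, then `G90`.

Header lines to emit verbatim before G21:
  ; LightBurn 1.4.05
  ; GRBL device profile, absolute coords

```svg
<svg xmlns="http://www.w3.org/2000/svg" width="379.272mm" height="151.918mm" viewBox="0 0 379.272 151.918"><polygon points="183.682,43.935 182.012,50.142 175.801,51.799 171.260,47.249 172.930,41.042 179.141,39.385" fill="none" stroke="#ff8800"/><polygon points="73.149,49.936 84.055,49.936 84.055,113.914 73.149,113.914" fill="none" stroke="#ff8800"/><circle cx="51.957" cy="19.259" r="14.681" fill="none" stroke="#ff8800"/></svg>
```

viewBox `0 0 379.272 151.918` with mm width/height → 1 unit = 1 mm. Flip: y_m = 151.918 − y_svg.

**Shape 1** — `<polygon>` regular polygon, stroke `#ff8800` → score (S461, F2274). Machine vertices: (183.682,107.983) → (182.012,101.776) → (175.801,100.119) → (171.260,104.669) → (172.930,110.876) → (179.141,112.533) → (183.682,107.983). Closed: final G1 returns to the first vertex.

**Shape 2** — `<polygon>` rectangle, stroke `#ff8800` → score (S461, F2274). Machine vertices: (73.149,101.982) → (84.055,101.982) → (84.055,38.004) → (73.149,38.004) → (73.149,101.982). Closed: final G1 returns to the first vertex.

**Shape 3** — `<circle>` circle, stroke `#ff8800` → score (S461, F2274). Machine vertices: (66.638,132.659) → (65.520,138.277) → (62.338,143.040) → (57.575,146.222) → (51.957,147.340) → (46.339,146.222) → (41.576,143.040) → (38.394,138.277) → (37.276,132.659) → (38.394,127.041) → (41.576,122.278) → (46.339,119.096) → (51.957,117.978) → (57.575,119.096) → (62.338,122.278) → (65.520,127.041) → (66.638,132.659). Closed: final G1 returns to the first vertex.

; LightBurn 1.4.05
; GRBL device profile, absolute coords
G21
G90
G0 X183.682 Y107.983
M3 S461
G1 X182.012 Y101.776 F2274
G1 X175.801 Y100.119
G1 X171.260 Y104.669
G1 X172.930 Y110.876
G1 X179.141 Y112.533
G1 X183.682 Y107.983
M5
G0 X73.149 Y101.982
M3 S461
G1 X84.055 Y101.982 F2274
G1 X84.055 Y38.004
G1 X73.149 Y38.004
G1 X73.149 Y101.982
M5
G0 X66.638 Y132.659
M3 S461
G1 X65.520 Y138.277 F2274
G1 X62.338 Y143.040
G1 X57.575 Y146.222
G1 X51.957 Y147.340
G1 X46.339 Y146.222
G1 X41.576 Y143.040
G1 X38.394 Y138.277
G1 X37.276 Y132.659
G1 X38.394 Y127.041
G1 X41.576 Y122.278
G1 X46.339 Y119.096
G1 X51.957 Y117.978
G1 X57.575 Y119.096
G1 X62.338 Y122.278
G1 X65.520 Y127.041
G1 X66.638 Y132.659
M5
G0 X0.000 Y0.000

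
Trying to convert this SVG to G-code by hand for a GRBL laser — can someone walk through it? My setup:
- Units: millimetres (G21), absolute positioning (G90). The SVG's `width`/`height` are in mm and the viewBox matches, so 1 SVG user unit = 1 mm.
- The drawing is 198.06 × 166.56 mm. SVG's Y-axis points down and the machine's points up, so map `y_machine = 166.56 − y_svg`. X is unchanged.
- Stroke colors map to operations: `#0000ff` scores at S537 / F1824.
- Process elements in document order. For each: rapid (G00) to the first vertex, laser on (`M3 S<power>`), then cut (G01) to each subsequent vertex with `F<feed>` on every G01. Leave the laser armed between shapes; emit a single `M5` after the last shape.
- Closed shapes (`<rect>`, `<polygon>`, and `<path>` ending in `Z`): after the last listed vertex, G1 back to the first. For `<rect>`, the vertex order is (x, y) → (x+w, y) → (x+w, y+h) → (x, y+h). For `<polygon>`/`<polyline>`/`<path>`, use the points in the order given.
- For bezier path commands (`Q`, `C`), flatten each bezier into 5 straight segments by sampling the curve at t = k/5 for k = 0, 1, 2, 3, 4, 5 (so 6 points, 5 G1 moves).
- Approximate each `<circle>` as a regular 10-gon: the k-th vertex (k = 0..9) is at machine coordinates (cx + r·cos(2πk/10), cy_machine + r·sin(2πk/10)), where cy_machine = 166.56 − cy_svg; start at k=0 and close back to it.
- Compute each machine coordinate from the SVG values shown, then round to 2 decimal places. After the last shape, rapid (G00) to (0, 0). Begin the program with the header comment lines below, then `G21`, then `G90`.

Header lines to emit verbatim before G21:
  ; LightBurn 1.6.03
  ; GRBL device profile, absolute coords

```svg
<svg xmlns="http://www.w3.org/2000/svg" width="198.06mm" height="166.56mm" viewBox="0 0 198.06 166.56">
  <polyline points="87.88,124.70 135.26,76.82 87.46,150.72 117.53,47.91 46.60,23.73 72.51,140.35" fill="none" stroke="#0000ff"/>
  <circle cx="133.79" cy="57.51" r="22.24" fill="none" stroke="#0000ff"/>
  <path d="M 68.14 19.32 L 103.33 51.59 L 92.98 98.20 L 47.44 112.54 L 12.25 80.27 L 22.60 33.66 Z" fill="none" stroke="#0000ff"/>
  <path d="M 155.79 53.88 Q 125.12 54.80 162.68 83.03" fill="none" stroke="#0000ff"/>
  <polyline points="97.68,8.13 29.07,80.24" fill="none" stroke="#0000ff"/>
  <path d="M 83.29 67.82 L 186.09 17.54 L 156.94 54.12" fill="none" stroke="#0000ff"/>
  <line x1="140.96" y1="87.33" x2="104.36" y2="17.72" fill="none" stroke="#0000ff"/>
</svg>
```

; LightBurn 1.6.03
; GRBL device profile, absolute coords
G21
G90
G00 X87.88 Y41.86
M3 S537
G01 X135.26 Y89.74 F1824
G01 X87.46 Y15.84 F1824
G01 X117.53 Y118.65 F1824
G01 X46.60 Y142.83 F1824
G01 X72.51 Y26.21 F1824
G00 X156.03 Y109.05
M3 S537
G01 X151.78 Y122.12 F1824
G01 X140.66 Y130.20 F1824
G01 X126.92 Y130.20 F1824
G01 X115.80 Y122.12 F1824
G01 X111.55 Y109.05 F1824
G01 X115.80 Y95.98 F1824
G01 X126.92 Y87.90 F1824
G01 X140.66 Y87.90 F1824
G01 X151.78 Y95.98 F1824
G01 X156.03 Y109.05 F1824
G00 X68.14 Y147.24
M3 S537
G01 X103.33 Y114.97 F1824
G01 X92.98 Y68.36 F1824
G01 X47.44 Y54.02 F1824
G01 X12.25 Y86.29 F1824
G01 X22.60 Y132.90 F1824
G01 X68.14 Y147.24 F1824
G00 X155.79 Y112.68
M3 S537
G01 X146.25 Y111.22 F1824
G01 X142.17 Y107.57 F1824
G01 X143.55 Y101.74 F1824
G01 X150.39 Y93.73 F1824
G01 X162.68 Y83.53 F1824
G00 X97.68 Y158.43
M3 S537
G01 X29.07 Y86.32 F1824
G00 X83.29 Y98.74
M3 S537
G01 X186.09 Y149.02 F1824
G01 X156.94 Y112.44 F1824
G00 X140.96 Y79.23
M3 S537
G01 X104.36 Y148.84 F1824
M5
G00 X0.00 Y0.00

1 u = 1 mm; y_m = 166.56 − y.

[1] `<polyline>` open polyline, #0000ff→score S537 F1824: (87.88,41.86) → (135.26,89.74) → (87.46,15.84) → (117.53,118.65) → (46.60,142.83) → (72.51,26.21)

[2] `<circle>` circle, #0000ff→score S537 F1824: (156.03,109.05) → (151.78,122.12) → (140.66,130.20) → (126.92,130.20) → (115.80,122.12) → (111.55,109.05) → (115.80,95.98) → (126.92,87.90) → (140.66,87.90) → (151.78,95.98) → (156.03,109.05) (closed)

[3] `<path>` regular polygon, #0000ff→score S537 F1824: (68.14,147.24) → (103.33,114.97) → (92.98,68.36) → (47.44,54.02) → (12.25,86.29) → (22.60,132.90) → (68.14,147.24) (closed)

[4] `<path>` quadratic bezier, #0000ff→score S537 F1824: (155.79,112.68) → (146.25,111.22) → (142.17,107.57) → (143.55,101.74) → (150.39,93.73) → (162.68,83.53)

[5] `<polyline>` line segment, #0000ff→score S537 F1824: (97.68,158.43) → (29.07,86.32)

[6] `<path>` open polyline, #0000ff→score S537 F1824: (83.29,98.74) → (186.09,149.02) → (156.94,112.44)

[7] `<line>` line segment, #0000ff→score S537 F1824: (140.96,79.23) → (104.36,148.84)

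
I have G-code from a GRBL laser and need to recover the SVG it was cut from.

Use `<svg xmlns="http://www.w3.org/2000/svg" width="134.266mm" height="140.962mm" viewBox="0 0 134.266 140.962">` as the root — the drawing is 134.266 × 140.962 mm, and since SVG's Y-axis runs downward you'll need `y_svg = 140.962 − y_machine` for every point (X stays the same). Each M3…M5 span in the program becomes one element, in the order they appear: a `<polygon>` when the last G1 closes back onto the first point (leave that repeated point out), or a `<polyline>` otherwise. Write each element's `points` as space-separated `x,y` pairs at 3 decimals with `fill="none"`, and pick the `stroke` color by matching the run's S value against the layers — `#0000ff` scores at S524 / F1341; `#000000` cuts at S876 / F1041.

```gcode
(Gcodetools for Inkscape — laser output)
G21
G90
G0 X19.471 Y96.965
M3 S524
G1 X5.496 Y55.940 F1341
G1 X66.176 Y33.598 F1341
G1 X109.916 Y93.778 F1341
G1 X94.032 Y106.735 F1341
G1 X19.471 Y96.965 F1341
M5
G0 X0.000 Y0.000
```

y_svg = 140.962 − y_m. Every run uses S524, so all elements get stroke `#0000ff` (score).

[1] closed run; points: 19.471,43.997 5.496,85.022 66.176,107.364 109.916,47.184 94.032,34.227

<svg xmlns="http://www.w3.org/2000/svg" width="134.266mm" height="140.962mm" viewBox="0 0 134.266 140.962">
  <polygon points="19.471,43.997 5.496,85.022 66.176,107.364 109.916,47.184 94.032,34.227" fill="none" stroke="#0000ff"/>
</svg>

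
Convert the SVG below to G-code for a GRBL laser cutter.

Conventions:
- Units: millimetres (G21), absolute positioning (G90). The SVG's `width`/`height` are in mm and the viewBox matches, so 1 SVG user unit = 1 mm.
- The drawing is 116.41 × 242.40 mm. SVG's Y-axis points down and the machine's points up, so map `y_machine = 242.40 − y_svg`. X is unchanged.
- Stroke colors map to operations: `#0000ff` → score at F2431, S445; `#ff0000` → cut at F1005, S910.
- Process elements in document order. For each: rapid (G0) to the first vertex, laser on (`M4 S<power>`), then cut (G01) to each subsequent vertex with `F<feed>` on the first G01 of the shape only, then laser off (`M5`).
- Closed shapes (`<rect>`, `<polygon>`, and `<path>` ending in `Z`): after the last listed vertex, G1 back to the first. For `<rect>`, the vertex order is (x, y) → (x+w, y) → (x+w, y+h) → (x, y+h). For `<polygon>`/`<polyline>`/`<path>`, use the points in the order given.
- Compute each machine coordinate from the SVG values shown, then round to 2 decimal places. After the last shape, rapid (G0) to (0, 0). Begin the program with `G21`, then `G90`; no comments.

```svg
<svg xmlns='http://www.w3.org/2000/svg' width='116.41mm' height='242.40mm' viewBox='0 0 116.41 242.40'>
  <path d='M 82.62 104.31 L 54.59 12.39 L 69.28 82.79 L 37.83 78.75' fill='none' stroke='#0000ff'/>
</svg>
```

Since the viewBox matches the mm dimensions, user units are millimetres directly. The only transform is the Y-flip y_m = 242.40 − y_svg.

Shape 1 is a open polyline drawn with `<path>`. Its stroke #0000ff means score at S445, F2431. After flipping Y the toolpath is (82.62,138.09) → (54.59,230.01) → (69.28,159.61) → (37.83,163.65).

G21
G90
G0 X82.62 Y138.09
M4 S445
G01 X54.59 Y230.01 F2431
G01 X69.28 Y159.61
G01 X37.83 Y163.65
M5
G0 X0.00 Y0.00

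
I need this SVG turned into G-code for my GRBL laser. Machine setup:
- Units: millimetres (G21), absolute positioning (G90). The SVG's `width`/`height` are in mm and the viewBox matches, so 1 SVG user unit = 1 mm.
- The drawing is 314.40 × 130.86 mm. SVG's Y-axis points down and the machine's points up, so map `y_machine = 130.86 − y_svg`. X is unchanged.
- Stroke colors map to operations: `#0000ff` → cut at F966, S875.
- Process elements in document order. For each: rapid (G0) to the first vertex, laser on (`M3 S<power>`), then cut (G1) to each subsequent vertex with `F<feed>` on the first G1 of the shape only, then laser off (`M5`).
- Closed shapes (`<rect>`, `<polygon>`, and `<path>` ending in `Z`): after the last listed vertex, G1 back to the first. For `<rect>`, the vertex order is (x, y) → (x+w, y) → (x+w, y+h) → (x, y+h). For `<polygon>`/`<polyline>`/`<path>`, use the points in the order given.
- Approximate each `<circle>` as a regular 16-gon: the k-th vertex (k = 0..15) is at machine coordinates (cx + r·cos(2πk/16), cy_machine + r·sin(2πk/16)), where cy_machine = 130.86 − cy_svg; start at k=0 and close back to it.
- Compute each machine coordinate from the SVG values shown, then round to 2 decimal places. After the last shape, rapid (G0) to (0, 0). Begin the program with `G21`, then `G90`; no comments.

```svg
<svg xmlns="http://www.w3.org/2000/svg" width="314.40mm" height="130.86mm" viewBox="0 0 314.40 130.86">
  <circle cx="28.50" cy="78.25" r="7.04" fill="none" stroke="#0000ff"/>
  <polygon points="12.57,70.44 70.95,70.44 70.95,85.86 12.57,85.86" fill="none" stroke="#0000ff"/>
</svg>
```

viewBox `0 0 314.40 130.86` with mm width/height → 1 unit = 1 mm. Flip: y_m = 130.86 − y_svg.

**Shape 1** — `<circle>` circle, stroke `#0000ff` → cut (S875, F966). Machine vertices: (35.54,52.61) → (35.00,55.30) → (33.48,57.59) → (31.19,59.11) → (28.50,59.65) → (25.81,59.11) → (23.52,57.59) → (22.00,55.30) → (21.46,52.61) → (22.00,49.92) → (23.52,47.63) → (25.81,46.11) → (28.50,45.57) → (31.19,46.11) → (33.48,47.63) → (35.00,49.92) → (35.54,52.61). Closed: final G1 returns to the first vertex.

**Shape 2** — `<polygon>` rectangle, stroke `#0000ff` → cut (S875, F966). Machine vertices: (12.57,60.42) → (70.95,60.42) → (70.95,45.00) → (12.57,45.00) → (12.57,60.42). Closed: final G1 returns to the first vertex.

G21
G90
G0 X35.54 Y52.61
M3 S875
G1 X35.00 Y55.30 F966
G1 X33.48 Y57.59
G1 X31.19 Y59.11
G1 X28.50 Y59.65
G1 X25.81 Y59.11
G1 X23.52 Y57.59
G1 X22.00 Y55.30
G1 X21.46 Y52.61
G1 X22.00 Y49.92
G1 X23.52 Y47.63
G1 X25.81 Y46.11
G1 X28.50 Y45.57
G1 X31.19 Y46.11
G1 X33.48 Y47.63
G1 X35.00 Y49.92
G1 X35.54 Y52.61
M5
G0 X12.57 Y60.42
M3 S875
G1 X70.95 Y60.42 F966
G1 X70.95 Y45.00
G1 X12.57 Y45.00
G1 X12.57 Y60.42
M5
G0 X0.00 Y0.00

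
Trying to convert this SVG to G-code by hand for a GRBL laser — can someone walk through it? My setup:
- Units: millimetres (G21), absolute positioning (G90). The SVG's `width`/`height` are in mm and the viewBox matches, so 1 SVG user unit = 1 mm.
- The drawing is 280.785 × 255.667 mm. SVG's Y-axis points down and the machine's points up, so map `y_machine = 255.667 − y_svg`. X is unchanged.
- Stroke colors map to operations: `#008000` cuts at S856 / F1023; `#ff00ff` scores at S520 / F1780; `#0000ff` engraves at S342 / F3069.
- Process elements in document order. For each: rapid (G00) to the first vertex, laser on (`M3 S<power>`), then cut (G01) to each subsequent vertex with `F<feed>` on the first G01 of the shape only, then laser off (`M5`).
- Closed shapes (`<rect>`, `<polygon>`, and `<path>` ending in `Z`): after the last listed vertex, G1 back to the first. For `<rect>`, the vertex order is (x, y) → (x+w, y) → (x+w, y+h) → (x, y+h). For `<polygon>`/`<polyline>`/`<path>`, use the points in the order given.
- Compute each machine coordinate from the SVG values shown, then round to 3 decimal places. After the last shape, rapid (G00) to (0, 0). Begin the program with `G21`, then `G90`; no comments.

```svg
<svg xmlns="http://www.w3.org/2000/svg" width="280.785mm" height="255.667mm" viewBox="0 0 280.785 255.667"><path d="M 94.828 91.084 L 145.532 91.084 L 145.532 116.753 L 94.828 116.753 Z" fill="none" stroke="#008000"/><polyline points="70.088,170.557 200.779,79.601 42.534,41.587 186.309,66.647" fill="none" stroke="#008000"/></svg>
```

G21
G90
G00 X94.828 Y164.583
M3 S856
G01 X145.532 Y164.583 F1023
G01 X145.532 Y138.914
G01 X94.828 Y138.914
G01 X94.828 Y164.583
M5
G00 X70.088 Y85.110
M3 S856
G01 X200.779 Y176.066 F1023
G01 X42.534 Y214.080
G01 X186.309 Y189.020
M5
G00 X0.000 Y0.000

1 u = 1 mm; y_m = 255.667 − y.

[1] `<path>` rectangle, #008000→cut S856 F1023: (94.828,164.583) → (145.532,164.583) → (145.532,138.914) → (94.828,138.914) → (94.828,164.583) (closed)

[2] `<polyline>` open polyline, #008000→cut S856 F1023: (70.088,85.110) → (200.779,176.066) → (42.534,214.080) → (186.309,189.020)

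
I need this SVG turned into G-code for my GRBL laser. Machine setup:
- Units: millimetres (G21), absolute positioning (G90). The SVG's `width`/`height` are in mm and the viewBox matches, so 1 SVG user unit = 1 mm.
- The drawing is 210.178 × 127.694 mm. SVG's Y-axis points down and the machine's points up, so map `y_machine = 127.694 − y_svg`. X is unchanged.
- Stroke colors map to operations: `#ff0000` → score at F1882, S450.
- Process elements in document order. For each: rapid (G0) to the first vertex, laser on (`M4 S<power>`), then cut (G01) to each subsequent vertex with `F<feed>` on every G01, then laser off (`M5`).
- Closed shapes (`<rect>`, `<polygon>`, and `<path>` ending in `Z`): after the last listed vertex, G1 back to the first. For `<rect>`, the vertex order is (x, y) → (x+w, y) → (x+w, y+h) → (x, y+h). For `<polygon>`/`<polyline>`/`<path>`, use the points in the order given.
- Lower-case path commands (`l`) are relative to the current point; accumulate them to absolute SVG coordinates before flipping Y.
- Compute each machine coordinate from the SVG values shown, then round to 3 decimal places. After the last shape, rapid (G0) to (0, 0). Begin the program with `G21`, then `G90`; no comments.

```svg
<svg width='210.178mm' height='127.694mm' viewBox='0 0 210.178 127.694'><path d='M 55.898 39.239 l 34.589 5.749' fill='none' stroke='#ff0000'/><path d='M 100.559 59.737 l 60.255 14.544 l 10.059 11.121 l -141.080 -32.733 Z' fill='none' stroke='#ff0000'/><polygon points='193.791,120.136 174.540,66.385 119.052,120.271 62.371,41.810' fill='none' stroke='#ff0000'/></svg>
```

viewBox `0 0 210.178 127.694` with mm width/height → 1 unit = 1 mm. Flip: y_m = 127.694 − y_svg.

**Shape 1** — `<path>` line segment, stroke `#ff0000` → score (S450, F1882). Machine vertices: (55.898,88.455) → (90.487,82.706). Open path.

**Shape 2** — `<path>` closed polygon, stroke `#ff0000` → score (S450, F1882). Machine vertices: (100.559,67.957) → (160.814,53.413) → (170.873,42.292) → (29.793,75.025) → (100.559,67.957). Closed: final G1 returns to the first vertex.

**Shape 3** — `<polygon>` closed polygon, stroke `#ff0000` → score (S450, F1882). Machine vertices: (193.791,7.558) → (174.540,61.309) → (119.052,7.423) → (62.371,85.884) → (193.791,7.558). Closed: final G1 returns to the first vertex.

G21
G90
G0 X55.898 Y88.455
M4 S450
G01 X90.487 Y82.706 F1882
M5
G0 X100.559 Y67.957
M4 S450
G01 X160.814 Y53.413 F1882
G01 X170.873 Y42.292 F1882
G01 X29.793 Y75.025 F1882
G01 X100.559 Y67.957 F1882
M5
G0 X193.791 Y7.558
M4 S450
G01 X174.540 Y61.309 F1882
G01 X119.052 Y7.423 F1882
G01 X62.371 Y85.884 F1882
G01 X193.791 Y7.558 F1882
M5
G0 X0.000 Y0.000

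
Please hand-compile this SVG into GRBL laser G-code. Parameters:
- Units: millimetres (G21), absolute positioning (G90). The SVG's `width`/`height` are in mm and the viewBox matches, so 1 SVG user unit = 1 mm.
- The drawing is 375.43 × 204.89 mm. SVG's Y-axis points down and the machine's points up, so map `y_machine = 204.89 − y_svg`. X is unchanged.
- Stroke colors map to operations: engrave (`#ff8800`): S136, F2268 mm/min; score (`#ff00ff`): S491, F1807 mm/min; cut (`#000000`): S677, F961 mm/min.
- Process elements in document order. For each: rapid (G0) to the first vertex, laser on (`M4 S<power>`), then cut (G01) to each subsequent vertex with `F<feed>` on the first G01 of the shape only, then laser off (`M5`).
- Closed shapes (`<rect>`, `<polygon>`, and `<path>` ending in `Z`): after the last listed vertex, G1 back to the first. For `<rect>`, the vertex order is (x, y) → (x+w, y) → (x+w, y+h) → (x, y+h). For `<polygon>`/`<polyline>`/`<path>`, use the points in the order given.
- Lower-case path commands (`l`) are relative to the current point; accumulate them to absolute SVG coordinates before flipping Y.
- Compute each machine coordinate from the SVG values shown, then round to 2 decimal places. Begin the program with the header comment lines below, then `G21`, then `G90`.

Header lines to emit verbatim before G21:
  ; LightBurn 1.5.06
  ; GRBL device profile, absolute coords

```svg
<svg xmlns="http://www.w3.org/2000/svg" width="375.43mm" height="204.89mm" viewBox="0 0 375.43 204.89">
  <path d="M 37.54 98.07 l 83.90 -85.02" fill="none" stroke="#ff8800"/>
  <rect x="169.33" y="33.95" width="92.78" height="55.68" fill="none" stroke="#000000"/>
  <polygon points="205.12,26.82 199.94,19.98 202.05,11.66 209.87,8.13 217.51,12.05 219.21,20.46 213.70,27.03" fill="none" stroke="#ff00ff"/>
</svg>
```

; LightBurn 1.5.06
; GRBL device profile, absolute coords
G21
G90
G0 X37.54 Y106.82
M4 S136
G01 X121.44 Y191.84 F2268
M5
G0 X169.33 Y170.94
M4 S677
G01 X262.11 Y170.94 F961
G01 X262.11 Y115.26
G01 X169.33 Y115.26
G01 X169.33 Y170.94
M5
G0 X205.12 Y178.07
M4 S491
G01 X199.94 Y184.91 F1807
G01 X202.05 Y193.23
G01 X209.87 Y196.76
G01 X217.51 Y192.84
G01 X219.21 Y184.43
G01 X213.70 Y177.86
G01 X205.12 Y178.07
M5

Since the viewBox matches the mm dimensions, user units are millimetres directly. The only transform is the Y-flip y_m = 204.89 − y_svg.

Shape 1 is a line segment drawn with `<path>`. Its stroke #ff8800 means engrave at S136, F2268. After flipping Y the toolpath is (37.54,106.82) → (121.44,191.84).

Shape 2 is a rectangle drawn with `<rect>`. Its stroke #000000 means cut at S677, F961. After flipping Y the toolpath is (169.33,170.94) → (262.11,170.94) → (262.11,115.26) → (169.33,115.26) → (169.33,170.94), returning to the start.

Shape 3 is a regular polygon drawn with `<polygon>`. Its stroke #ff00ff means score at S491, F1807. After flipping Y the toolpath is (205.12,178.07) → (199.94,184.91) → (202.05,193.23) → (209.87,196.76) → (217.51,192.84) → (219.21,184.43) → (213.70,177.86) → (205.12,178.07), returning to the start.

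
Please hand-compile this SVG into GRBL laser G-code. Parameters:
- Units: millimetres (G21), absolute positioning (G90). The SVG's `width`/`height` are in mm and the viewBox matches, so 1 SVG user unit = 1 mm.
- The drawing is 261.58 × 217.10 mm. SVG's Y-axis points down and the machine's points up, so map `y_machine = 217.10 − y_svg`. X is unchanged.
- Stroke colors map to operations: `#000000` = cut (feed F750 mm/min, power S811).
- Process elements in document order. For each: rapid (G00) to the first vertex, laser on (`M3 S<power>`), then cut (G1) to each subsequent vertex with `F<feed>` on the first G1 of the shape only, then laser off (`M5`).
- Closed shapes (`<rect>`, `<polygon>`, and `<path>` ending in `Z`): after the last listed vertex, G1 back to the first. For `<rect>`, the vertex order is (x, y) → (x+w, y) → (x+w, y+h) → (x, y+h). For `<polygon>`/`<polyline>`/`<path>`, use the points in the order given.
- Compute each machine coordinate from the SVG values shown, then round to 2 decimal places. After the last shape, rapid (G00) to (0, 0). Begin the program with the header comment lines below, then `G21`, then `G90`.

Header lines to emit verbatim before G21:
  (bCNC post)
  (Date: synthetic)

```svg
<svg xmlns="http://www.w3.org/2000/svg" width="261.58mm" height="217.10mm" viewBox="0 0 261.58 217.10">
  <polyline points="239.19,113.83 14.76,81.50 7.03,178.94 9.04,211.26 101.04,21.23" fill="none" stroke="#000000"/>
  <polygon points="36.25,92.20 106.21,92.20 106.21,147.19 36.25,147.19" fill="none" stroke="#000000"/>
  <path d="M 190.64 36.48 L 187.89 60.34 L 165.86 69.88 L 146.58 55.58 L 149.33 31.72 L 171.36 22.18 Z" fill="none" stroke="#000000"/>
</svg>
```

(bCNC post)
(Date: synthetic)
G21
G90
G00 X239.19 Y103.27
M3 S811
G1 X14.76 Y135.60 F750
G1 X7.03 Y38.16
G1 X9.04 Y5.84
G1 X101.04 Y195.87
M5
G00 X36.25 Y124.90
M3 S811
G1 X106.21 Y124.90 F750
G1 X106.21 Y69.91
G1 X36.25 Y69.91
G1 X36.25 Y124.90
M5
G00 X190.64 Y180.62
M3 S811
G1 X187.89 Y156.76 F750
G1 X165.86 Y147.22
G1 X146.58 Y161.52
G1 X149.33 Y185.38
G1 X171.36 Y194.92
G1 X190.64 Y180.62
M5
G00 X0.00 Y0.00

1 u = 1 mm; y_m = 217.10 − y.

[1] `<polyline>` open polyline, #000000→cut S811 F750: (239.19,103.27) → (14.76,135.60) → (7.03,38.16) → (9.04,5.84) → (101.04,195.87)

[2] `<polygon>` rectangle, #000000→cut S811 F750: (36.25,124.90) → (106.21,124.90) → (106.21,69.91) → (36.25,69.91) → (36.25,124.90) (closed)

[3] `<path>` regular polygon, #000000→cut S811 F750: (190.64,180.62) → (187.89,156.76) → (165.86,147.22) → (146.58,161.52) → (149.33,185.38) → (171.36,194.92) → (190.64,180.62) (closed)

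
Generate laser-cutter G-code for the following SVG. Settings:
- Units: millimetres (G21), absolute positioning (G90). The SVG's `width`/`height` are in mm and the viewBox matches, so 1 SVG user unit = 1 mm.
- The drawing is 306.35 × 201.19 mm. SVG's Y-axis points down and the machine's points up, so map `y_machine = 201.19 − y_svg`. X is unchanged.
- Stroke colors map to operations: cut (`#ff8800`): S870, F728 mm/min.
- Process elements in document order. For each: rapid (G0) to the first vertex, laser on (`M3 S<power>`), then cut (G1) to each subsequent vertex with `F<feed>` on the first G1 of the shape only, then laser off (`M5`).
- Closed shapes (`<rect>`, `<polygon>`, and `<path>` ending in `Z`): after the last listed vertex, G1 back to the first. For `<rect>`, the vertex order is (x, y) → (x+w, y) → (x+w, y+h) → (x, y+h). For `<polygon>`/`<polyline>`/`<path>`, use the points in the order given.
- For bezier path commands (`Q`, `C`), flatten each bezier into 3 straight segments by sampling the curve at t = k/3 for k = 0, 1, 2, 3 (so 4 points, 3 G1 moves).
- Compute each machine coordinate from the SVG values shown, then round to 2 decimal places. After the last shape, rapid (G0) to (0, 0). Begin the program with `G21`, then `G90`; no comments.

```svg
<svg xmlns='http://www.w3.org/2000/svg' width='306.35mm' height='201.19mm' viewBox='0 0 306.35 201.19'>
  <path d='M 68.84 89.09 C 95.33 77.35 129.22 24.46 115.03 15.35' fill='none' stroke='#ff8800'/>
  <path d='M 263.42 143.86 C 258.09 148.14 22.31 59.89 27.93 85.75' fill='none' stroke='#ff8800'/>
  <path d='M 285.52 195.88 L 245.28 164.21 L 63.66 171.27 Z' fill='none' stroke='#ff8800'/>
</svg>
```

G21
G90
G0 X68.84 Y112.10
M3 S870
G1 X95.74 Y134.41 F728
G1 X115.25 Y165.28
G1 X115.03 Y185.84
M5
G0 X263.42 Y57.33
M3 S870
G1 X198.75 Y76.24 F728
G1 X85.30 Y110.92
G1 X27.93 Y115.44
M5
G0 X285.52 Y5.31
M3 S870
G1 X245.28 Y36.98 F728
G1 X63.66 Y29.92
G1 X285.52 Y5.31
M5
G0 X0.00 Y0.00

1 u = 1 mm; y_m = 201.19 − y.

[1] `<path>` cubic bezier, #ff8800→cut S870 F728: (68.84,112.10) → (95.74,134.41) → (115.25,165.28) → (115.03,185.84)

[2] `<path>` cubic bezier, #ff8800→cut S870 F728: (263.42,57.33) → (198.75,76.24) → (85.30,110.92) → (27.93,115.44)

[3] `<path>` closed polygon, #ff8800→cut S870 F728: (285.52,5.31) → (245.28,36.98) → (63.66,29.92) → (285.52,5.31) (closed)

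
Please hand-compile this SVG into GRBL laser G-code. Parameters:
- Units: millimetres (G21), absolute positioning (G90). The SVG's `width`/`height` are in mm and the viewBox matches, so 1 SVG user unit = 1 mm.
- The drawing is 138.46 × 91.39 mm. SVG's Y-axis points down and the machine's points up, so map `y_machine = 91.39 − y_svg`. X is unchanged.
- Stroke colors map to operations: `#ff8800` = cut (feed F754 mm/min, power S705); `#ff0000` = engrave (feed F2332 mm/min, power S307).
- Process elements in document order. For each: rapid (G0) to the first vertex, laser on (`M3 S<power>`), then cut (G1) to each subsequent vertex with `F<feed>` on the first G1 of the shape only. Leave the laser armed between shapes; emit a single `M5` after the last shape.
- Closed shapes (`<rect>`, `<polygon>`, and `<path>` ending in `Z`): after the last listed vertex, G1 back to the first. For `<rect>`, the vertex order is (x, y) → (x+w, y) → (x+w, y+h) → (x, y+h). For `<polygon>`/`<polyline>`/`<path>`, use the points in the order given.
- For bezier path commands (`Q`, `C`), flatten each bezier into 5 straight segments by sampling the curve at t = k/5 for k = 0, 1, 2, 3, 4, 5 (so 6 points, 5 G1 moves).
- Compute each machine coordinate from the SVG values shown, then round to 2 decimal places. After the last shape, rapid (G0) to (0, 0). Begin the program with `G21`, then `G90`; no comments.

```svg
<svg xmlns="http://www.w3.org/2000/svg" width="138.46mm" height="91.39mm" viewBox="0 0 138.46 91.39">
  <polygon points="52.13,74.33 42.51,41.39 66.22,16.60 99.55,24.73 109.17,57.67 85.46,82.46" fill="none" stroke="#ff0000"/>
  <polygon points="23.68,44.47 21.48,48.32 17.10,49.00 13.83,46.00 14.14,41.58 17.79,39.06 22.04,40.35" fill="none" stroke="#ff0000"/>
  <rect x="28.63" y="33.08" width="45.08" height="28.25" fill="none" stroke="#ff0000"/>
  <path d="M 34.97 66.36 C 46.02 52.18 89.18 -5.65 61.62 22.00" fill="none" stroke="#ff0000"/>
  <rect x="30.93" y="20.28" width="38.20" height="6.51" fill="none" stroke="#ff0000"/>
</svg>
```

G21
G90
G0 X52.13 Y17.06
M3 S307
G1 X42.51 Y50.00 F2332
G1 X66.22 Y74.79
G1 X99.55 Y66.66
G1 X109.17 Y33.72
G1 X85.46 Y8.93
G1 X52.13 Y17.06
G0 X23.68 Y46.92
M3 S307
G1 X21.48 Y43.07 F2332
G1 X17.10 Y42.39
G1 X13.83 Y45.39
G1 X14.14 Y49.81
G1 X17.79 Y52.33
G1 X22.04 Y51.04
G1 X23.68 Y46.92
G0 X28.63 Y58.31
M3 S307
G1 X73.71 Y58.31 F2332
G1 X73.71 Y30.06
G1 X28.63 Y30.06
G1 X28.63 Y58.31
G0 X34.97 Y25.03
M3 S307
G1 X44.63 Y37.74 F2332
G1 X57.06 Y54.73
G1 X67.33 Y69.80
G1 X70.49 Y76.76
G1 X61.62 Y69.39
G0 X30.93 Y71.11
M3 S307
G1 X69.13 Y71.11 F2332
G1 X69.13 Y64.60
G1 X30.93 Y64.60
G1 X30.93 Y71.11
M5
G0 X0.00 Y0.00

Since the viewBox matches the mm dimensions, user units are millimetres directly. The only transform is the Y-flip y_m = 91.39 − y_svg.

Shape 1 is a regular polygon drawn with `<polygon>`. Its stroke #ff0000 means engrave at S307, F2332. After flipping Y the toolpath is (52.13,17.06) → (42.51,50.00) → (66.22,74.79) → (99.55,66.66) → (109.17,33.72) → (85.46,8.93) → (52.13,17.06), returning to the start.

Shape 2 is a regular polygon drawn with `<polygon>`. Its stroke #ff0000 means engrave at S307, F2332. After flipping Y the toolpath is (23.68,46.92) → (21.48,43.07) → (17.10,42.39) → (13.83,45.39) → (14.14,49.81) → (17.79,52.33) → (22.04,51.04) → (23.68,46.92), returning to the start.

Shape 3 is a rectangle drawn with `<rect>`. Its stroke #ff0000 means engrave at S307, F2332. After flipping Y the toolpath is (28.63,58.31) → (73.71,58.31) → (73.71,30.06) → (28.63,30.06) → (28.63,58.31), returning to the start.

Shape 4 is a cubic bezier drawn with `<path>`. Its stroke #ff0000 means engrave at S307, F2332. After flipping Y the toolpath is (34.97,25.03) → (44.63,37.74) → (57.06,54.73) → (67.33,69.80) → (70.49,76.76) → (61.62,69.39).

Shape 5 is a rectangle drawn with `<rect>`. Its stroke #ff0000 means engrave at S307, F2332. After flipping Y the toolpath is (30.93,71.11) → (69.13,71.11) → (69.13,64.60) → (30.93,64.60) → (30.93,71.11), returning to the start.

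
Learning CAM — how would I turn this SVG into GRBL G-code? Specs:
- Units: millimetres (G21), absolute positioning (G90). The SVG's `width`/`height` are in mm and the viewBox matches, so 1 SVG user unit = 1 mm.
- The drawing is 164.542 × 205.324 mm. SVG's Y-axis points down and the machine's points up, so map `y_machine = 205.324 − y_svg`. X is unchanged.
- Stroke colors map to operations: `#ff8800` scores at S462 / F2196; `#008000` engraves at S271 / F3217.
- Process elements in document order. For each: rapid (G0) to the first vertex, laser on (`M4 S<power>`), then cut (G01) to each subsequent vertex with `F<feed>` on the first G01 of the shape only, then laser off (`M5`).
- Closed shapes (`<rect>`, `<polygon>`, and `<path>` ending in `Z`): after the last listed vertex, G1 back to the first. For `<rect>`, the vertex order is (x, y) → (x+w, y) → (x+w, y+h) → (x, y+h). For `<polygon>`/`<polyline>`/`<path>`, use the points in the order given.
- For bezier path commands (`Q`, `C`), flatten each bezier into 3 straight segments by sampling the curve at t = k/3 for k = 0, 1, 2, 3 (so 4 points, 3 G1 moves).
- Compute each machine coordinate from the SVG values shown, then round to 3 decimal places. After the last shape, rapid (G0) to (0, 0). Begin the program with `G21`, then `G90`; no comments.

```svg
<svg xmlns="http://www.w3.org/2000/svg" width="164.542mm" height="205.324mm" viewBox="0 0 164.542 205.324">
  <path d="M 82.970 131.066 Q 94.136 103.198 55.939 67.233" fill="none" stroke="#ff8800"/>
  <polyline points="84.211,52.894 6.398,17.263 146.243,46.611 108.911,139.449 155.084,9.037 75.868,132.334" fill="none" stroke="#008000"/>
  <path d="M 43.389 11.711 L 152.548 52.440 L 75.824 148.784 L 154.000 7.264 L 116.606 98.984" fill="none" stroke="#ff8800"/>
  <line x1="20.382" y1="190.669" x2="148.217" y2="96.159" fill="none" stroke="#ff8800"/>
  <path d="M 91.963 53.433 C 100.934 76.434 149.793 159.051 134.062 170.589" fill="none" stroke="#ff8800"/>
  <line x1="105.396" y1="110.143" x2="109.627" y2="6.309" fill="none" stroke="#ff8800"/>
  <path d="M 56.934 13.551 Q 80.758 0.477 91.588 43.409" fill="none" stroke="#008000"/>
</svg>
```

G21
G90
G0 X82.970 Y74.258
M4 S462
G01 X84.929 Y93.736 F2196
G01 X75.919 Y115.014
G01 X55.939 Y138.091
M5
G0 X84.211 Y152.430
M4 S271
G01 X6.398 Y188.061 F3217
G01 X146.243 Y158.713
G01 X108.911 Y65.875
G01 X155.084 Y196.287
G01 X75.868 Y72.990
M5
G0 X43.389 Y193.613
M4 S462
G01 X152.548 Y152.884 F2196
G01 X75.824 Y56.540
G01 X154.000 Y198.060
G01 X116.606 Y106.340
M5
G0 X20.382 Y14.655
M4 S462
G01 X148.217 Y109.165 F2196
M5
G0 X91.963 Y151.891
M4 S462
G01 X110.360 Y113.859 F2196
G01 X132.133 Y65.125
G01 X134.062 Y34.735
M5
G0 X105.396 Y95.181
M4 S462
G01 X109.627 Y199.015 F2196
M5
G0 X56.934 Y191.773
M4 S271
G01 X71.373 Y194.266 F3217
G01 X82.924 Y184.313
G01 X91.588 Y161.915
M5
G0 X0.000 Y0.000

Since the viewBox matches the mm dimensions, user units are millimetres directly. The only transform is the Y-flip y_m = 205.324 − y_svg.

Shape 1 is a quadratic bezier drawn with `<path>`. Its stroke #ff8800 means score at S462, F2196. After flipping Y the toolpath is (82.970,74.258) → (84.929,93.736) → (75.919,115.014) → (55.939,138.091).

Shape 2 is a open polyline drawn with `<polyline>`. Its stroke #008000 means engrave at S271, F3217. After flipping Y the toolpath is (84.211,152.430) → (6.398,188.061) → (146.243,158.713) → (108.911,65.875) → (155.084,196.287) → (75.868,72.990).

Shape 3 is a open polyline drawn with `<path>`. Its stroke #ff8800 means score at S462, F2196. After flipping Y the toolpath is (43.389,193.613) → (152.548,152.884) → (75.824,56.540) → (154.000,198.060) → (116.606,106.340).

Shape 4 is a line segment drawn with `<line>`. Its stroke #ff8800 means score at S462, F2196. After flipping Y the toolpath is (20.382,14.655) → (148.217,109.165).

Shape 5 is a cubic bezier drawn with `<path>`. Its stroke #ff8800 means score at S462, F2196. After flipping Y the toolpath is (91.963,151.891) → (110.360,113.859) → (132.133,65.125) → (134.062,34.735).

Shape 6 is a line segment drawn with `<line>`. Its stroke #ff8800 means score at S462, F2196. After flipping Y the toolpath is (105.396,95.181) → (109.627,199.015).

Shape 7 is a quadratic bezier drawn with `<path>`. Its stroke #008000 means engrave at S271, F3217. After flipping Y the toolpath is (56.934,191.773) → (71.373,194.266) → (82.924,184.313) → (91.588,161.915).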